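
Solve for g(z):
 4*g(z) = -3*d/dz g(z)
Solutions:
 g(z) = C1*exp(-4*z/3)


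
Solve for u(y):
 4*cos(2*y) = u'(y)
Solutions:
 u(y) = C1 + 2*sin(2*y)


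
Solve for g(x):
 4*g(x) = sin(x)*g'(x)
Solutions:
 g(x) = C1*(cos(x)^2 - 2*cos(x) + 1)/(cos(x)^2 + 2*cos(x) + 1)


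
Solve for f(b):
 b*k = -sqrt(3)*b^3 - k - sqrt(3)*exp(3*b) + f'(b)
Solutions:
 f(b) = C1 + sqrt(3)*b^4/4 + b^2*k/2 + b*k + sqrt(3)*exp(3*b)/3


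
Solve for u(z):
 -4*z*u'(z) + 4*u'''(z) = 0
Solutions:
 u(z) = C1 + Integral(C2*airyai(z) + C3*airybi(z), z)


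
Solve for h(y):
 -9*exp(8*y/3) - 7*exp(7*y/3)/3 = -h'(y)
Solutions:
 h(y) = C1 + 27*exp(8*y/3)/8 + exp(7*y/3)


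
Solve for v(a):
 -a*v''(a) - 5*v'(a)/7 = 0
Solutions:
 v(a) = C1 + C2*a^(2/7)


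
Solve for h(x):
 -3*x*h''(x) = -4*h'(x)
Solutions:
 h(x) = C1 + C2*x^(7/3)


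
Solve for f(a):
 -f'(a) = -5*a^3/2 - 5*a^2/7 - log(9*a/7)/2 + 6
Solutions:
 f(a) = C1 + 5*a^4/8 + 5*a^3/21 + a*log(a)/2 - 13*a/2 - a*log(7)/2 + a*log(3)


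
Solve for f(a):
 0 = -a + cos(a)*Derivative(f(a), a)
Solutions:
 f(a) = C1 + Integral(a/cos(a), a)


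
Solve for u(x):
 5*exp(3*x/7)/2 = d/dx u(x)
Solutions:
 u(x) = C1 + 35*exp(3*x/7)/6


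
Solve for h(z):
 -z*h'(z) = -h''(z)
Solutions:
 h(z) = C1 + C2*erfi(sqrt(2)*z/2)


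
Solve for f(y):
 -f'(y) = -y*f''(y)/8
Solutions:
 f(y) = C1 + C2*y^9


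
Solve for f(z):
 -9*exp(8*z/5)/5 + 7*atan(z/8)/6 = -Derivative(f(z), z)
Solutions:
 f(z) = C1 - 7*z*atan(z/8)/6 + 9*exp(8*z/5)/8 + 14*log(z^2 + 64)/3


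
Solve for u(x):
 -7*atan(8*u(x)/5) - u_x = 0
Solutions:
 Integral(1/atan(8*_y/5), (_y, u(x))) = C1 - 7*x


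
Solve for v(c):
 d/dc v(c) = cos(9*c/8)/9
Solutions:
 v(c) = C1 + 8*sin(9*c/8)/81


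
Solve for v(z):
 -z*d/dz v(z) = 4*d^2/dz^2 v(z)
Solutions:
 v(z) = C1 + C2*erf(sqrt(2)*z/4)


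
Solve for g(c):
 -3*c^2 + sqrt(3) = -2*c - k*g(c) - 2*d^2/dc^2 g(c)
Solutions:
 g(c) = C1*exp(-sqrt(2)*c*sqrt(-k)/2) + C2*exp(sqrt(2)*c*sqrt(-k)/2) + 3*c^2/k - 2*c/k - sqrt(3)/k - 12/k^2


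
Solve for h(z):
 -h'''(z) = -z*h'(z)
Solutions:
 h(z) = C1 + Integral(C2*airyai(z) + C3*airybi(z), z)


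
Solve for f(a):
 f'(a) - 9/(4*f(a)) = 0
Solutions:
 f(a) = -sqrt(C1 + 18*a)/2
 f(a) = sqrt(C1 + 18*a)/2


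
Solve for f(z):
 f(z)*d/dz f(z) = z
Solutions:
 f(z) = -sqrt(C1 + z^2)
 f(z) = sqrt(C1 + z^2)


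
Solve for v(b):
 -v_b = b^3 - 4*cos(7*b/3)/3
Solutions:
 v(b) = C1 - b^4/4 + 4*sin(7*b/3)/7


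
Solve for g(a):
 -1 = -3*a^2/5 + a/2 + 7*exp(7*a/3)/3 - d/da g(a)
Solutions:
 g(a) = C1 - a^3/5 + a^2/4 + a + exp(7*a/3)


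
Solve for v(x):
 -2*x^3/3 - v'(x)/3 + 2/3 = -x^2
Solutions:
 v(x) = C1 - x^4/2 + x^3 + 2*x


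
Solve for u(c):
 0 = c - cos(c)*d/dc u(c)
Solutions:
 u(c) = C1 + Integral(c/cos(c), c)


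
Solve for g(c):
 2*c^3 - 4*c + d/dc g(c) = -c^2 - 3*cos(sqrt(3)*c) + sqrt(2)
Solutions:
 g(c) = C1 - c^4/2 - c^3/3 + 2*c^2 + sqrt(2)*c - sqrt(3)*sin(sqrt(3)*c)


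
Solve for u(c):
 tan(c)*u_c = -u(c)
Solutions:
 u(c) = C1/sin(c)


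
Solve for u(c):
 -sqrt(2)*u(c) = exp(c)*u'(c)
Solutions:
 u(c) = C1*exp(sqrt(2)*exp(-c))


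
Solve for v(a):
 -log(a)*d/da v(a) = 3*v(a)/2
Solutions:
 v(a) = C1*exp(-3*li(a)/2)


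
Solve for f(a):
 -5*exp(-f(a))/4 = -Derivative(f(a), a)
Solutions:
 f(a) = log(C1 + 5*a/4)


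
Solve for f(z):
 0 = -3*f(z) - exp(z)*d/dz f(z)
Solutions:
 f(z) = C1*exp(3*exp(-z))


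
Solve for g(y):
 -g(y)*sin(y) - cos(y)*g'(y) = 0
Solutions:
 g(y) = C1*cos(y)


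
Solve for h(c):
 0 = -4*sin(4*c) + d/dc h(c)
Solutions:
 h(c) = C1 - cos(4*c)


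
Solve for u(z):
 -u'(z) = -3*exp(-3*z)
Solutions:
 u(z) = C1 - exp(-3*z)


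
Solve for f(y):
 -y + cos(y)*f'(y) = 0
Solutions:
 f(y) = C1 + Integral(y/cos(y), y)


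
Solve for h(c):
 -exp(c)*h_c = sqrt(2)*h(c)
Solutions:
 h(c) = C1*exp(sqrt(2)*exp(-c))


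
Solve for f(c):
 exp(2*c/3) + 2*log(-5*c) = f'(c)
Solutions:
 f(c) = C1 + 2*c*log(-c) + 2*c*(-1 + log(5)) + 3*exp(2*c/3)/2


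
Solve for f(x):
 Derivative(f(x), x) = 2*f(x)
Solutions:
 f(x) = C1*exp(2*x)


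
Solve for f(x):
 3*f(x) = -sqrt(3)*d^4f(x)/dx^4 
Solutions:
 f(x) = (C1*sin(sqrt(2)*3^(1/8)*x/2) + C2*cos(sqrt(2)*3^(1/8)*x/2))*exp(-sqrt(2)*3^(1/8)*x/2) + (C3*sin(sqrt(2)*3^(1/8)*x/2) + C4*cos(sqrt(2)*3^(1/8)*x/2))*exp(sqrt(2)*3^(1/8)*x/2)


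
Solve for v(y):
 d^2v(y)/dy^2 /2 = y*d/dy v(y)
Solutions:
 v(y) = C1 + C2*erfi(y)


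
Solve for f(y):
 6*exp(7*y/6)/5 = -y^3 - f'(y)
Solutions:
 f(y) = C1 - y^4/4 - 36*exp(7*y/6)/35


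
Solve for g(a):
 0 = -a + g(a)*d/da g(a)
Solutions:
 g(a) = -sqrt(C1 + a^2)
 g(a) = sqrt(C1 + a^2)


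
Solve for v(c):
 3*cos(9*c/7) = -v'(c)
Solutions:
 v(c) = C1 - 7*sin(9*c/7)/3


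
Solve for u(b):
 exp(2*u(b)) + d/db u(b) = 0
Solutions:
 u(b) = log(-sqrt(-1/(C1 - b))) - log(2)/2
 u(b) = log(-1/(C1 - b))/2 - log(2)/2


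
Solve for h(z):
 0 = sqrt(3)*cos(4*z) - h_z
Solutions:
 h(z) = C1 + sqrt(3)*sin(4*z)/4


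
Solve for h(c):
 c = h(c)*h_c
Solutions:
 h(c) = -sqrt(C1 + c^2)
 h(c) = sqrt(C1 + c^2)


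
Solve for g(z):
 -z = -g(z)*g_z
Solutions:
 g(z) = -sqrt(C1 + z^2)
 g(z) = sqrt(C1 + z^2)


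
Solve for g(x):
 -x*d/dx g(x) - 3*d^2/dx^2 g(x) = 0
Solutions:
 g(x) = C1 + C2*erf(sqrt(6)*x/6)


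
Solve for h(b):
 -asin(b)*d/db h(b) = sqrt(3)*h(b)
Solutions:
 h(b) = C1*exp(-sqrt(3)*Integral(1/asin(b), b))


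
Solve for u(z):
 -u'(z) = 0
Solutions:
 u(z) = C1


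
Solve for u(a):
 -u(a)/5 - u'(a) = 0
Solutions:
 u(a) = C1*exp(-a/5)


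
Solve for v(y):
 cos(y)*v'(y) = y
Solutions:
 v(y) = C1 + Integral(y/cos(y), y)


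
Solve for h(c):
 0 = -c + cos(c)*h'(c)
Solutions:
 h(c) = C1 + Integral(c/cos(c), c)


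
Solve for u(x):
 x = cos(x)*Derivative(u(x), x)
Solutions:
 u(x) = C1 + Integral(x/cos(x), x)


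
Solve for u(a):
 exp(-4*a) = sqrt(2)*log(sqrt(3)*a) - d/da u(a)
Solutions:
 u(a) = C1 + sqrt(2)*a*log(a) + sqrt(2)*a*(-1 + log(3)/2) + exp(-4*a)/4


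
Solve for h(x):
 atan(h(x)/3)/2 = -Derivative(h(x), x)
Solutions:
 Integral(1/atan(_y/3), (_y, h(x))) = C1 - x/2


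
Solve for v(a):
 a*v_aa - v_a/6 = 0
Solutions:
 v(a) = C1 + C2*a^(7/6)


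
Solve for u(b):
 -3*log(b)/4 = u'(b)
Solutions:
 u(b) = C1 - 3*b*log(b)/4 + 3*b/4


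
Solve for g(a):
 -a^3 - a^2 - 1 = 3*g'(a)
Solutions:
 g(a) = C1 - a^4/12 - a^3/9 - a/3


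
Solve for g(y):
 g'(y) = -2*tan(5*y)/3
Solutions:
 g(y) = C1 + 2*log(cos(5*y))/15


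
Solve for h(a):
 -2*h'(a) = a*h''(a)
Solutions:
 h(a) = C1 + C2/a


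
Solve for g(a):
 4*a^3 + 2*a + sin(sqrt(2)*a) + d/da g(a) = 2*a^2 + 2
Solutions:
 g(a) = C1 - a^4 + 2*a^3/3 - a^2 + 2*a + sqrt(2)*cos(sqrt(2)*a)/2


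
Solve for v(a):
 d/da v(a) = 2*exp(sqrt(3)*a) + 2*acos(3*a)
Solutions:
 v(a) = C1 + 2*a*acos(3*a) - 2*sqrt(1 - 9*a^2)/3 + 2*sqrt(3)*exp(sqrt(3)*a)/3


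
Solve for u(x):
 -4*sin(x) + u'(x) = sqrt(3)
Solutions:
 u(x) = C1 + sqrt(3)*x - 4*cos(x)


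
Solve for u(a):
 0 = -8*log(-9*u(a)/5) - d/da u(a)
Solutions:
 Integral(1/(log(-_y) - log(5) + 2*log(3)), (_y, u(a)))/8 = C1 - a


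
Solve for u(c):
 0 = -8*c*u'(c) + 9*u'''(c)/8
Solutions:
 u(c) = C1 + Integral(C2*airyai(4*3^(1/3)*c/3) + C3*airybi(4*3^(1/3)*c/3), c)


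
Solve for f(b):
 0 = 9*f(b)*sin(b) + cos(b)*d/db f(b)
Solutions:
 f(b) = C1*cos(b)^9


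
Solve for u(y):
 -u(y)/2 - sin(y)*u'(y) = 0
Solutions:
 u(y) = C1*(cos(y) + 1)^(1/4)/(cos(y) - 1)^(1/4)


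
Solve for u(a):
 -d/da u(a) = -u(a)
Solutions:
 u(a) = C1*exp(a)


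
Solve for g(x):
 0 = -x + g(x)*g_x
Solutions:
 g(x) = -sqrt(C1 + x^2)
 g(x) = sqrt(C1 + x^2)


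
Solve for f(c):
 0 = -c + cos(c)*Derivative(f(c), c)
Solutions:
 f(c) = C1 + Integral(c/cos(c), c)


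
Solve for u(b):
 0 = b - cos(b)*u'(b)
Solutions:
 u(b) = C1 + Integral(b/cos(b), b)


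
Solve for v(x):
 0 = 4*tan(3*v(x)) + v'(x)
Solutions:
 v(x) = -asin(C1*exp(-12*x))/3 + pi/3
 v(x) = asin(C1*exp(-12*x))/3


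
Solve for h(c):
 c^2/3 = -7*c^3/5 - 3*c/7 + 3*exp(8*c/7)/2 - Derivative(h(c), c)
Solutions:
 h(c) = C1 - 7*c^4/20 - c^3/9 - 3*c^2/14 + 21*exp(8*c/7)/16


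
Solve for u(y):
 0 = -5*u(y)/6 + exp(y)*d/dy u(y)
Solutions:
 u(y) = C1*exp(-5*exp(-y)/6)


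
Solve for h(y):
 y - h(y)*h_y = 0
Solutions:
 h(y) = -sqrt(C1 + y^2)
 h(y) = sqrt(C1 + y^2)


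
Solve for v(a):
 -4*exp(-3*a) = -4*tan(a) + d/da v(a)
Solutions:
 v(a) = C1 + 2*log(tan(a)^2 + 1) + 4*exp(-3*a)/3


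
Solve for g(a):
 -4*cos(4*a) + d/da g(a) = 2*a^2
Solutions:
 g(a) = C1 + 2*a^3/3 + sin(4*a)


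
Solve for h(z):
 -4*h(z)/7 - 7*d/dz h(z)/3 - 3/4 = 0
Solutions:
 h(z) = C1*exp(-12*z/49) - 21/16


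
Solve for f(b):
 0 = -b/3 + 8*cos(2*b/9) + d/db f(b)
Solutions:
 f(b) = C1 + b^2/6 - 36*sin(2*b/9)


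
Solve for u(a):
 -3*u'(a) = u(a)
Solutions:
 u(a) = C1*exp(-a/3)


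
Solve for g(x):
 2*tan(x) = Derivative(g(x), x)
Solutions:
 g(x) = C1 - 2*log(cos(x))


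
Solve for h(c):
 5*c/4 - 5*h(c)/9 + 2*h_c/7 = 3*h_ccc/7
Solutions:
 h(c) = C1*exp(2^(1/3)*c*(4/(sqrt(1193) + 35)^(1/3) + 2^(1/3)*(sqrt(1193) + 35)^(1/3))/12)*sin(2^(1/3)*sqrt(3)*c*(-2^(1/3)*(sqrt(1193) + 35)^(1/3) + 4/(sqrt(1193) + 35)^(1/3))/12) + C2*exp(2^(1/3)*c*(4/(sqrt(1193) + 35)^(1/3) + 2^(1/3)*(sqrt(1193) + 35)^(1/3))/12)*cos(2^(1/3)*sqrt(3)*c*(-2^(1/3)*(sqrt(1193) + 35)^(1/3) + 4/(sqrt(1193) + 35)^(1/3))/12) + C3*exp(-2^(1/3)*c*(4/(sqrt(1193) + 35)^(1/3) + 2^(1/3)*(sqrt(1193) + 35)^(1/3))/6) + 9*c/4 + 81/70


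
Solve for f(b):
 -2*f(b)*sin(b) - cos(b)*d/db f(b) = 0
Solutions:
 f(b) = C1*cos(b)^2


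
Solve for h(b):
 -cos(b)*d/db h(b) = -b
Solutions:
 h(b) = C1 + Integral(b/cos(b), b)


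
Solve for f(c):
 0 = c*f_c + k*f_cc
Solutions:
 f(c) = C1 + C2*sqrt(k)*erf(sqrt(2)*c*sqrt(1/k)/2)


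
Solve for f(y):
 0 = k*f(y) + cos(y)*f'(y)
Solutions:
 f(y) = C1*exp(k*(log(sin(y) - 1) - log(sin(y) + 1))/2)


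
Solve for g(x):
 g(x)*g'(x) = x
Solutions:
 g(x) = -sqrt(C1 + x^2)
 g(x) = sqrt(C1 + x^2)


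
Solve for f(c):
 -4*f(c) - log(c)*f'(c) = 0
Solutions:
 f(c) = C1*exp(-4*li(c))


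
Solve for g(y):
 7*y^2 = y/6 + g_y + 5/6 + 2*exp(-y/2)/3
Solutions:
 g(y) = C1 + 7*y^3/3 - y^2/12 - 5*y/6 + 4*exp(-y/2)/3


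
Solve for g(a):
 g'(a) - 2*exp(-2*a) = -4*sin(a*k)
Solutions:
 g(a) = C1 - exp(-2*a) + 4*cos(a*k)/k


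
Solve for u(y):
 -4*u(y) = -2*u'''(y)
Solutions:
 u(y) = C3*exp(2^(1/3)*y) + (C1*sin(2^(1/3)*sqrt(3)*y/2) + C2*cos(2^(1/3)*sqrt(3)*y/2))*exp(-2^(1/3)*y/2)


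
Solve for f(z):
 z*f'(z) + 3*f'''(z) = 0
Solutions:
 f(z) = C1 + Integral(C2*airyai(-3^(2/3)*z/3) + C3*airybi(-3^(2/3)*z/3), z)


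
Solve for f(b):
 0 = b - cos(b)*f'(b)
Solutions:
 f(b) = C1 + Integral(b/cos(b), b)


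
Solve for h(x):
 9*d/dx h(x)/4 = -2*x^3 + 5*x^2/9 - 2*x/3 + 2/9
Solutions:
 h(x) = C1 - 2*x^4/9 + 20*x^3/243 - 4*x^2/27 + 8*x/81


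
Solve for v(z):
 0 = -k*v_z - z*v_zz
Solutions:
 v(z) = C1 + z^(1 - re(k))*(C2*sin(log(z)*Abs(im(k))) + C3*cos(log(z)*im(k)))


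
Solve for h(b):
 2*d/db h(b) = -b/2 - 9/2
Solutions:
 h(b) = C1 - b^2/8 - 9*b/4


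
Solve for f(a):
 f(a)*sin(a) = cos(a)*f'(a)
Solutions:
 f(a) = C1/cos(a)


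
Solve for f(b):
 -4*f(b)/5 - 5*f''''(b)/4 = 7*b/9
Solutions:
 f(b) = -35*b/36 + (C1*sin(sqrt(10)*b/5) + C2*cos(sqrt(10)*b/5))*exp(-sqrt(10)*b/5) + (C3*sin(sqrt(10)*b/5) + C4*cos(sqrt(10)*b/5))*exp(sqrt(10)*b/5)


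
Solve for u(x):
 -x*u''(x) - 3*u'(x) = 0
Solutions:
 u(x) = C1 + C2/x^2


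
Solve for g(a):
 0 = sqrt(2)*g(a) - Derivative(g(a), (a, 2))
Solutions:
 g(a) = C1*exp(-2^(1/4)*a) + C2*exp(2^(1/4)*a)


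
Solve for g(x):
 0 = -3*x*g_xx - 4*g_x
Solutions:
 g(x) = C1 + C2/x^(1/3)


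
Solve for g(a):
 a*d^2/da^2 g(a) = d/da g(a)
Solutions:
 g(a) = C1 + C2*a^2


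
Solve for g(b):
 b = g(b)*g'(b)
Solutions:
 g(b) = -sqrt(C1 + b^2)
 g(b) = sqrt(C1 + b^2)


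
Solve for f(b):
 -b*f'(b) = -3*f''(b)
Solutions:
 f(b) = C1 + C2*erfi(sqrt(6)*b/6)


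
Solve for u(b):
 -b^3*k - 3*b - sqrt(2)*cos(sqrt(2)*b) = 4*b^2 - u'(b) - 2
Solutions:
 u(b) = C1 + b^4*k/4 + 4*b^3/3 + 3*b^2/2 - 2*b + sin(sqrt(2)*b)


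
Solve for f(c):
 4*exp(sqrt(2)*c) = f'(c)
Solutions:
 f(c) = C1 + 2*sqrt(2)*exp(sqrt(2)*c)


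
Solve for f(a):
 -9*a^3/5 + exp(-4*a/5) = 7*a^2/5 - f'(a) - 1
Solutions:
 f(a) = C1 + 9*a^4/20 + 7*a^3/15 - a + 5*exp(-4*a/5)/4


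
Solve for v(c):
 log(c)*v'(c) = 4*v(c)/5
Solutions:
 v(c) = C1*exp(4*li(c)/5)


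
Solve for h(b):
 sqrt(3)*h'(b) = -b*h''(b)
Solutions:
 h(b) = C1 + C2*b^(1 - sqrt(3))


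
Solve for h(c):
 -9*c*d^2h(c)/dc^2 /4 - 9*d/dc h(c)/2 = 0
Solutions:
 h(c) = C1 + C2/c


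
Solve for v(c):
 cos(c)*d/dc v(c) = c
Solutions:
 v(c) = C1 + Integral(c/cos(c), c)


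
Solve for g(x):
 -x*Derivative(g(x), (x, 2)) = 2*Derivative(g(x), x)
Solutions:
 g(x) = C1 + C2/x


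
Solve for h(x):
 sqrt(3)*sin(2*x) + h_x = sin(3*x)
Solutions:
 h(x) = C1 + sqrt(3)*cos(2*x)/2 - cos(3*x)/3


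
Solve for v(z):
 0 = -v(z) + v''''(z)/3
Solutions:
 v(z) = C1*exp(-3^(1/4)*z) + C2*exp(3^(1/4)*z) + C3*sin(3^(1/4)*z) + C4*cos(3^(1/4)*z)


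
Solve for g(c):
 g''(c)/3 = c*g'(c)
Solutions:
 g(c) = C1 + C2*erfi(sqrt(6)*c/2)


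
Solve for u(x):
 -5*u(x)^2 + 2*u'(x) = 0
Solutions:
 u(x) = -2/(C1 + 5*x)


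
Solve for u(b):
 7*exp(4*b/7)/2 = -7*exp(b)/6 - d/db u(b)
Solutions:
 u(b) = C1 - 49*exp(4*b/7)/8 - 7*exp(b)/6


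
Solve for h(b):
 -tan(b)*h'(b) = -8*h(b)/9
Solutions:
 h(b) = C1*sin(b)^(8/9)


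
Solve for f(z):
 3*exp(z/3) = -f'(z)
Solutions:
 f(z) = C1 - 9*exp(z/3)


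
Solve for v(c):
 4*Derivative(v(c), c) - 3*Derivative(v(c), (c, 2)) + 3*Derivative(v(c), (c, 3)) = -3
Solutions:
 v(c) = C1 - 3*c/4 + (C2*sin(sqrt(39)*c/6) + C3*cos(sqrt(39)*c/6))*exp(c/2)


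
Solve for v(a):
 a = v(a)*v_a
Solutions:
 v(a) = -sqrt(C1 + a^2)
 v(a) = sqrt(C1 + a^2)


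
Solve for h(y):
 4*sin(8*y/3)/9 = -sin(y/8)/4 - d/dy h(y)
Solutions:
 h(y) = C1 + 2*cos(y/8) + cos(8*y/3)/6


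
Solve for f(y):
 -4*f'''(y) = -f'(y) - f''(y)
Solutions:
 f(y) = C1 + C2*exp(y*(1 - sqrt(17))/8) + C3*exp(y*(1 + sqrt(17))/8)


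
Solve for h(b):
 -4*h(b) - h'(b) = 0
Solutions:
 h(b) = C1*exp(-4*b)


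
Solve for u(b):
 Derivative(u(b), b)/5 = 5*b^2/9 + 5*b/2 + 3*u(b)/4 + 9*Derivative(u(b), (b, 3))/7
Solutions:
 u(b) = C1*exp(105^(1/3)*b*(4*105^(1/3)/(sqrt(4093905) + 2025)^(1/3) + (sqrt(4093905) + 2025)^(1/3))/180)*sin(3^(1/6)*35^(1/3)*b*(-3^(2/3)*(sqrt(4093905) + 2025)^(1/3) + 12*35^(1/3)/(sqrt(4093905) + 2025)^(1/3))/180) + C2*exp(105^(1/3)*b*(4*105^(1/3)/(sqrt(4093905) + 2025)^(1/3) + (sqrt(4093905) + 2025)^(1/3))/180)*cos(3^(1/6)*35^(1/3)*b*(-3^(2/3)*(sqrt(4093905) + 2025)^(1/3) + 12*35^(1/3)/(sqrt(4093905) + 2025)^(1/3))/180) + C3*exp(-105^(1/3)*b*(4*105^(1/3)/(sqrt(4093905) + 2025)^(1/3) + (sqrt(4093905) + 2025)^(1/3))/90) - 20*b^2/27 - 302*b/81 - 1208/1215


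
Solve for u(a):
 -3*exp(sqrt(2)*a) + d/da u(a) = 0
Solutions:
 u(a) = C1 + 3*sqrt(2)*exp(sqrt(2)*a)/2


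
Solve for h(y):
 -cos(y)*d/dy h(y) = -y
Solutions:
 h(y) = C1 + Integral(y/cos(y), y)


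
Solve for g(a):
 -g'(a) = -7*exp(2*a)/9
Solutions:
 g(a) = C1 + 7*exp(2*a)/18


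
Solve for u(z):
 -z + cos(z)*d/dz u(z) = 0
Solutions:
 u(z) = C1 + Integral(z/cos(z), z)


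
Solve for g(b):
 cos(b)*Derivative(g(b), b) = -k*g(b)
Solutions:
 g(b) = C1*exp(k*(log(sin(b) - 1) - log(sin(b) + 1))/2)


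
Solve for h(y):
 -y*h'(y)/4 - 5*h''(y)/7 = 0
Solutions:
 h(y) = C1 + C2*erf(sqrt(70)*y/20)


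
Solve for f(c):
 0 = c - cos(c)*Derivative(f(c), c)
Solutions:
 f(c) = C1 + Integral(c/cos(c), c)


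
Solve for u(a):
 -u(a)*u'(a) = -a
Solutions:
 u(a) = -sqrt(C1 + a^2)
 u(a) = sqrt(C1 + a^2)


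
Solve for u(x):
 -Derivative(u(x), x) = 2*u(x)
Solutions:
 u(x) = C1*exp(-2*x)


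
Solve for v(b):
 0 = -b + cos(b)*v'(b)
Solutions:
 v(b) = C1 + Integral(b/cos(b), b)


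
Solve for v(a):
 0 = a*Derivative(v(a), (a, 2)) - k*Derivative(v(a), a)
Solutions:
 v(a) = C1 + a^(re(k) + 1)*(C2*sin(log(a)*Abs(im(k))) + C3*cos(log(a)*im(k)))


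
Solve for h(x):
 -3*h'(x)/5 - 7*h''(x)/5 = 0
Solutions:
 h(x) = C1 + C2*exp(-3*x/7)


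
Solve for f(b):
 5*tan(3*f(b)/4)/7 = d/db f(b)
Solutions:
 f(b) = -4*asin(C1*exp(15*b/28))/3 + 4*pi/3
 f(b) = 4*asin(C1*exp(15*b/28))/3


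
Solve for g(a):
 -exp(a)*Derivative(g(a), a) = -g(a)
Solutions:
 g(a) = C1*exp(-exp(-a))


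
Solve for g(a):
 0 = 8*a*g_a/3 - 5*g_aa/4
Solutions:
 g(a) = C1 + C2*erfi(4*sqrt(15)*a/15)


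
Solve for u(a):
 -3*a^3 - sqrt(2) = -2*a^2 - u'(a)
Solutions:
 u(a) = C1 + 3*a^4/4 - 2*a^3/3 + sqrt(2)*a


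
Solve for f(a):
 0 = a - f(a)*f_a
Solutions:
 f(a) = -sqrt(C1 + a^2)
 f(a) = sqrt(C1 + a^2)


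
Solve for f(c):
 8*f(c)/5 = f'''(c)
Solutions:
 f(c) = C3*exp(2*5^(2/3)*c/5) + (C1*sin(sqrt(3)*5^(2/3)*c/5) + C2*cos(sqrt(3)*5^(2/3)*c/5))*exp(-5^(2/3)*c/5)


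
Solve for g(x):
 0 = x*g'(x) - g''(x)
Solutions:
 g(x) = C1 + C2*erfi(sqrt(2)*x/2)


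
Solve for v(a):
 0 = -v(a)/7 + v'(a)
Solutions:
 v(a) = C1*exp(a/7)


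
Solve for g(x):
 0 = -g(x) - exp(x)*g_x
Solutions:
 g(x) = C1*exp(exp(-x))


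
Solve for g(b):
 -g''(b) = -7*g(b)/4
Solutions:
 g(b) = C1*exp(-sqrt(7)*b/2) + C2*exp(sqrt(7)*b/2)


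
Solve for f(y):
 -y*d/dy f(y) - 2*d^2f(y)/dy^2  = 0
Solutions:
 f(y) = C1 + C2*erf(y/2)


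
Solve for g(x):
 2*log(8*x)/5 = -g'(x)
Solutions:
 g(x) = C1 - 2*x*log(x)/5 - 6*x*log(2)/5 + 2*x/5


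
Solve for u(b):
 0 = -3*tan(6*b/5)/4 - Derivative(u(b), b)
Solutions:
 u(b) = C1 + 5*log(cos(6*b/5))/8


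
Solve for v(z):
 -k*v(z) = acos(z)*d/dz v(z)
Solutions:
 v(z) = C1*exp(-k*Integral(1/acos(z), z))


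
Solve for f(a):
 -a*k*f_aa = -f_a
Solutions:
 f(a) = C1 + a^(((re(k) + 1)*re(k) + im(k)^2)/(re(k)^2 + im(k)^2))*(C2*sin(log(a)*Abs(im(k))/(re(k)^2 + im(k)^2)) + C3*cos(log(a)*im(k)/(re(k)^2 + im(k)^2)))


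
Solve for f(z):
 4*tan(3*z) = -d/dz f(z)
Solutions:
 f(z) = C1 + 4*log(cos(3*z))/3


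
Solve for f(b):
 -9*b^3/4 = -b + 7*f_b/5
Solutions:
 f(b) = C1 - 45*b^4/112 + 5*b^2/14


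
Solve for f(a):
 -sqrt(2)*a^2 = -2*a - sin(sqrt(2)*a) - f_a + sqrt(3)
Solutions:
 f(a) = C1 + sqrt(2)*a^3/3 - a^2 + sqrt(3)*a + sqrt(2)*cos(sqrt(2)*a)/2


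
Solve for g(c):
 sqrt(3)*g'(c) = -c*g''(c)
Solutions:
 g(c) = C1 + C2*c^(1 - sqrt(3))


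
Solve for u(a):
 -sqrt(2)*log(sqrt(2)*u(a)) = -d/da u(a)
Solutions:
 -sqrt(2)*Integral(1/(2*log(_y) + log(2)), (_y, u(a))) = C1 - a


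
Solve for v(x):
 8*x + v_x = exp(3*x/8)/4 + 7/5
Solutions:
 v(x) = C1 - 4*x^2 + 7*x/5 + 2*exp(3*x/8)/3


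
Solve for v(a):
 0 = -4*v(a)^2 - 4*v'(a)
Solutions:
 v(a) = 1/(C1 + a)


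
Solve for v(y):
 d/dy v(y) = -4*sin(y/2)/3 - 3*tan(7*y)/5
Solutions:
 v(y) = C1 + 3*log(cos(7*y))/35 + 8*cos(y/2)/3


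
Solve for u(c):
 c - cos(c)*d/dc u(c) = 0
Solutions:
 u(c) = C1 + Integral(c/cos(c), c)


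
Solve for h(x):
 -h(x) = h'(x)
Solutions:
 h(x) = C1*exp(-x)


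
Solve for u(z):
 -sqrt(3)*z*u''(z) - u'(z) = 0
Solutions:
 u(z) = C1 + C2*z^(1 - sqrt(3)/3)


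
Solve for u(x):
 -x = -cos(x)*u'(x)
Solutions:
 u(x) = C1 + Integral(x/cos(x), x)


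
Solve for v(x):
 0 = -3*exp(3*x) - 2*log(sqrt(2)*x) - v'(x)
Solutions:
 v(x) = C1 - 2*x*log(x) + x*(2 - log(2)) - exp(3*x)


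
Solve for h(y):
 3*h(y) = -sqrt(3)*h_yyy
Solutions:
 h(y) = C3*exp(-3^(1/6)*y) + (C1*sin(3^(2/3)*y/2) + C2*cos(3^(2/3)*y/2))*exp(3^(1/6)*y/2)


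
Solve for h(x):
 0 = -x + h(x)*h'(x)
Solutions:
 h(x) = -sqrt(C1 + x^2)
 h(x) = sqrt(C1 + x^2)


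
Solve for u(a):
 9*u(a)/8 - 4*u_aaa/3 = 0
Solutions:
 u(a) = C3*exp(3*2^(1/3)*a/4) + (C1*sin(3*2^(1/3)*sqrt(3)*a/8) + C2*cos(3*2^(1/3)*sqrt(3)*a/8))*exp(-3*2^(1/3)*a/8)


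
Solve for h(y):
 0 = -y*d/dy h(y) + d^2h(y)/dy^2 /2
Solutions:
 h(y) = C1 + C2*erfi(y)


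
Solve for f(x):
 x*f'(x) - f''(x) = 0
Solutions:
 f(x) = C1 + C2*erfi(sqrt(2)*x/2)


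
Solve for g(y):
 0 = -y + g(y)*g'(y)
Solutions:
 g(y) = -sqrt(C1 + y^2)
 g(y) = sqrt(C1 + y^2)


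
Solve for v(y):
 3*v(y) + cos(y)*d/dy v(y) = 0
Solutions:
 v(y) = C1*(sin(y) - 1)^(3/2)/(sin(y) + 1)^(3/2)


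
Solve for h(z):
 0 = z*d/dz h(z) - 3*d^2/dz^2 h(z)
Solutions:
 h(z) = C1 + C2*erfi(sqrt(6)*z/6)


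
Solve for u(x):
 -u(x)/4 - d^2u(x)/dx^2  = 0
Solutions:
 u(x) = C1*sin(x/2) + C2*cos(x/2)


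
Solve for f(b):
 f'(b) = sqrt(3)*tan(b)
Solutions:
 f(b) = C1 - sqrt(3)*log(cos(b))


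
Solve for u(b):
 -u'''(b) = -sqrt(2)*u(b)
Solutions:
 u(b) = C3*exp(2^(1/6)*b) + (C1*sin(2^(1/6)*sqrt(3)*b/2) + C2*cos(2^(1/6)*sqrt(3)*b/2))*exp(-2^(1/6)*b/2)


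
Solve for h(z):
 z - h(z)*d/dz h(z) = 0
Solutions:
 h(z) = -sqrt(C1 + z^2)
 h(z) = sqrt(C1 + z^2)


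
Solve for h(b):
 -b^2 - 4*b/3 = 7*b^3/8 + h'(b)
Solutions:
 h(b) = C1 - 7*b^4/32 - b^3/3 - 2*b^2/3


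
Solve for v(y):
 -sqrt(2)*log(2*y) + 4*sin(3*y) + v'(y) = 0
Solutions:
 v(y) = C1 + sqrt(2)*y*(log(y) - 1) + sqrt(2)*y*log(2) + 4*cos(3*y)/3


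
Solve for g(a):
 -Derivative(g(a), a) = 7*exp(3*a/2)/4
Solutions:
 g(a) = C1 - 7*exp(3*a/2)/6


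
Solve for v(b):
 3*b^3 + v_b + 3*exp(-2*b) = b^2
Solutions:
 v(b) = C1 - 3*b^4/4 + b^3/3 + 3*exp(-2*b)/2


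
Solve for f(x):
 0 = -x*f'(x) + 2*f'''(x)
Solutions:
 f(x) = C1 + Integral(C2*airyai(2^(2/3)*x/2) + C3*airybi(2^(2/3)*x/2), x)


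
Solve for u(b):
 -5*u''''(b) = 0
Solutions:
 u(b) = C1 + C2*b + C3*b^2 + C4*b^3


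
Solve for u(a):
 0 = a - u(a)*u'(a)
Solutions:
 u(a) = -sqrt(C1 + a^2)
 u(a) = sqrt(C1 + a^2)


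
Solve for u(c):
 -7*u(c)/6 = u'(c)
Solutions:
 u(c) = C1*exp(-7*c/6)


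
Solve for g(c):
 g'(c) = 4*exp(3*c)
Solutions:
 g(c) = C1 + 4*exp(3*c)/3


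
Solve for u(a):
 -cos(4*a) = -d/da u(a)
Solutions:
 u(a) = C1 + sin(4*a)/4


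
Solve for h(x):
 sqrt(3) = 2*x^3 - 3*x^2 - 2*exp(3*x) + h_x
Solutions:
 h(x) = C1 - x^4/2 + x^3 + sqrt(3)*x + 2*exp(3*x)/3


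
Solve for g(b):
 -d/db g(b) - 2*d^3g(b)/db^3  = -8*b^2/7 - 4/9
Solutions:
 g(b) = C1 + C2*sin(sqrt(2)*b/2) + C3*cos(sqrt(2)*b/2) + 8*b^3/21 - 260*b/63


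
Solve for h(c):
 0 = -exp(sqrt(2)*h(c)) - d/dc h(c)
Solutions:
 h(c) = sqrt(2)*(2*log(1/(C1 + c)) - log(2))/4


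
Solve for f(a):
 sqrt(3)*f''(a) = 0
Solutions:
 f(a) = C1 + C2*a


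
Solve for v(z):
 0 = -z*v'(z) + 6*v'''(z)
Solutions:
 v(z) = C1 + Integral(C2*airyai(6^(2/3)*z/6) + C3*airybi(6^(2/3)*z/6), z)


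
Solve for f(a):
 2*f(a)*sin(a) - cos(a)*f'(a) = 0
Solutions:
 f(a) = C1/cos(a)^2


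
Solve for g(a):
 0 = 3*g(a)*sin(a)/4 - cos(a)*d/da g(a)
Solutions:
 g(a) = C1/cos(a)^(3/4)


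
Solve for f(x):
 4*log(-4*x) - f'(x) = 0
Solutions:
 f(x) = C1 + 4*x*log(-x) + 4*x*(-1 + 2*log(2))


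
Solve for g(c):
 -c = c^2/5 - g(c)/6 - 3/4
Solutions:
 g(c) = 6*c^2/5 + 6*c - 9/2


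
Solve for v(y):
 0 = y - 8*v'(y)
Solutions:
 v(y) = C1 + y^2/16


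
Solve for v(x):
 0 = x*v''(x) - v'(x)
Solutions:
 v(x) = C1 + C2*x^2


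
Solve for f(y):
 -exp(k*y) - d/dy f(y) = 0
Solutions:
 f(y) = C1 - exp(k*y)/k


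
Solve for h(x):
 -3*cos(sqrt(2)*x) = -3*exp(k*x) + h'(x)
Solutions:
 h(x) = C1 - 3*sqrt(2)*sin(sqrt(2)*x)/2 + 3*exp(k*x)/k


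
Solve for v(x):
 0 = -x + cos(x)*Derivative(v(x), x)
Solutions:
 v(x) = C1 + Integral(x/cos(x), x)


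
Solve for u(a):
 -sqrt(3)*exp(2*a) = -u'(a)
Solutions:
 u(a) = C1 + sqrt(3)*exp(2*a)/2


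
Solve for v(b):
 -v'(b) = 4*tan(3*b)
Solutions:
 v(b) = C1 + 4*log(cos(3*b))/3


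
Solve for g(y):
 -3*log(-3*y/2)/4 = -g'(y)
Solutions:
 g(y) = C1 + 3*y*log(-y)/4 + 3*y*(-1 - log(2) + log(3))/4


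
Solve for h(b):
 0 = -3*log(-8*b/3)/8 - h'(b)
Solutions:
 h(b) = C1 - 3*b*log(-b)/8 + 3*b*(-3*log(2) + 1 + log(3))/8


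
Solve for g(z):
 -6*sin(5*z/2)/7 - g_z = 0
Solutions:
 g(z) = C1 + 12*cos(5*z/2)/35


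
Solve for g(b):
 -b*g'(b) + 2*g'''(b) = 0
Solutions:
 g(b) = C1 + Integral(C2*airyai(2^(2/3)*b/2) + C3*airybi(2^(2/3)*b/2), b)


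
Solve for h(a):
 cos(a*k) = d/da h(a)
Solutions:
 h(a) = C1 + sin(a*k)/k


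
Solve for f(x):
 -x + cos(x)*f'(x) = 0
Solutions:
 f(x) = C1 + Integral(x/cos(x), x)


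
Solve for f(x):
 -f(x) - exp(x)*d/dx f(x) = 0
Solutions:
 f(x) = C1*exp(exp(-x))


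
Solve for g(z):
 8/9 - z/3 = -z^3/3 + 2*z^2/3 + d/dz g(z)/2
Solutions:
 g(z) = C1 + z^4/6 - 4*z^3/9 - z^2/3 + 16*z/9


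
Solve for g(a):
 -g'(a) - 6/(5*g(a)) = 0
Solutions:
 g(a) = -sqrt(C1 - 60*a)/5
 g(a) = sqrt(C1 - 60*a)/5


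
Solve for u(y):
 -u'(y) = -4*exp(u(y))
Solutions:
 u(y) = log(-1/(C1 + 4*y))


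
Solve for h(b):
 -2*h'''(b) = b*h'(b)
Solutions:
 h(b) = C1 + Integral(C2*airyai(-2^(2/3)*b/2) + C3*airybi(-2^(2/3)*b/2), b)


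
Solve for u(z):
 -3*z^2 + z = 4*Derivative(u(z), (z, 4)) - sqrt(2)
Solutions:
 u(z) = C1 + C2*z + C3*z^2 + C4*z^3 - z^6/480 + z^5/480 + sqrt(2)*z^4/96


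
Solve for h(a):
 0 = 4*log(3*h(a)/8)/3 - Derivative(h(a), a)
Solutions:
 3*Integral(1/(-log(_y) - log(3) + 3*log(2)), (_y, h(a)))/4 = C1 - a


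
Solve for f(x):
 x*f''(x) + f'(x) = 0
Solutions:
 f(x) = C1 + C2*log(x)


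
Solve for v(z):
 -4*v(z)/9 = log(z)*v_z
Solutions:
 v(z) = C1*exp(-4*li(z)/9)


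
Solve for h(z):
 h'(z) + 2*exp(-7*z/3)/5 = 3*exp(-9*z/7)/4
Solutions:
 h(z) = C1 + 6*exp(-7*z/3)/35 - 7*exp(-9*z/7)/12


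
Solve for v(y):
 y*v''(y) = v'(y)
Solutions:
 v(y) = C1 + C2*y^2


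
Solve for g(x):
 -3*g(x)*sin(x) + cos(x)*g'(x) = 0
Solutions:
 g(x) = C1/cos(x)^3


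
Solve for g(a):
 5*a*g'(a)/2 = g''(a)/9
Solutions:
 g(a) = C1 + C2*erfi(3*sqrt(5)*a/2)


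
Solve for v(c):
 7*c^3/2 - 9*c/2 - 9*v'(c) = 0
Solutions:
 v(c) = C1 + 7*c^4/72 - c^2/4


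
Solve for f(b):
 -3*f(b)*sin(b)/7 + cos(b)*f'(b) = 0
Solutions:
 f(b) = C1/cos(b)^(3/7)


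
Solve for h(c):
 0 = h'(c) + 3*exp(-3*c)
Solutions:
 h(c) = C1 + exp(-3*c)


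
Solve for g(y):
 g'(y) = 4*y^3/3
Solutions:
 g(y) = C1 + y^4/3


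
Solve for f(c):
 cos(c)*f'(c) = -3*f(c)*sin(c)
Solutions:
 f(c) = C1*cos(c)^3


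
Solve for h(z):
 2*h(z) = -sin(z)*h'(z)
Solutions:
 h(z) = C1*(cos(z) + 1)/(cos(z) - 1)


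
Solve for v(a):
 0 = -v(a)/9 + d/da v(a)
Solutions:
 v(a) = C1*exp(a/9)


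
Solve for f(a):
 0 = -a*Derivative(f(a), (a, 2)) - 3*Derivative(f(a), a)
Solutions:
 f(a) = C1 + C2/a^2


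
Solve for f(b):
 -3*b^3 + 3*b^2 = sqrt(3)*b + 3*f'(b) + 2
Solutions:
 f(b) = C1 - b^4/4 + b^3/3 - sqrt(3)*b^2/6 - 2*b/3


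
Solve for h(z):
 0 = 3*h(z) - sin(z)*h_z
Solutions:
 h(z) = C1*(cos(z) - 1)^(3/2)/(cos(z) + 1)^(3/2)


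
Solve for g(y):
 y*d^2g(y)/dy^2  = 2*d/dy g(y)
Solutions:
 g(y) = C1 + C2*y^3


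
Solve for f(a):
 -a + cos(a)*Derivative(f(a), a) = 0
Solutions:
 f(a) = C1 + Integral(a/cos(a), a)


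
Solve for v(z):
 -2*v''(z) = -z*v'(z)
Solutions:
 v(z) = C1 + C2*erfi(z/2)


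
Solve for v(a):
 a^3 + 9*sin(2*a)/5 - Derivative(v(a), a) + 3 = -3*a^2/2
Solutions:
 v(a) = C1 + a^4/4 + a^3/2 + 3*a - 9*cos(2*a)/10


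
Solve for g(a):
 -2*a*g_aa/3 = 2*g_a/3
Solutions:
 g(a) = C1 + C2*log(a)


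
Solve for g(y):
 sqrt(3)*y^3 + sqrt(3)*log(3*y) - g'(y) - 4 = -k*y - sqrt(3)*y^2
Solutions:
 g(y) = C1 + k*y^2/2 + sqrt(3)*y^4/4 + sqrt(3)*y^3/3 + sqrt(3)*y*log(y) - 4*y - sqrt(3)*y + sqrt(3)*y*log(3)


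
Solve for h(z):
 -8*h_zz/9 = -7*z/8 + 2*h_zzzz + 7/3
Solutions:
 h(z) = C1 + C2*z + C3*sin(2*z/3) + C4*cos(2*z/3) + 21*z^3/128 - 21*z^2/16


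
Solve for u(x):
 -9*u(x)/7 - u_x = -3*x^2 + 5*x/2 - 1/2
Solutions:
 u(x) = C1*exp(-9*x/7) + 7*x^2/3 - 301*x/54 + 1148/243


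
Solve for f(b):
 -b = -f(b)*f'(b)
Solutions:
 f(b) = -sqrt(C1 + b^2)
 f(b) = sqrt(C1 + b^2)


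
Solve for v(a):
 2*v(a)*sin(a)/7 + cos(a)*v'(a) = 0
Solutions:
 v(a) = C1*cos(a)^(2/7)


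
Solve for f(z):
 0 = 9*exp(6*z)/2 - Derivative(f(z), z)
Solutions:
 f(z) = C1 + 3*exp(6*z)/4


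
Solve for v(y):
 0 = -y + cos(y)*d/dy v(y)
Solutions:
 v(y) = C1 + Integral(y/cos(y), y)


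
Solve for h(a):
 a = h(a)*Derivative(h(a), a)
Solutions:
 h(a) = -sqrt(C1 + a^2)
 h(a) = sqrt(C1 + a^2)


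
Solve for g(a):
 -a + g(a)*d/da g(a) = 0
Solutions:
 g(a) = -sqrt(C1 + a^2)
 g(a) = sqrt(C1 + a^2)


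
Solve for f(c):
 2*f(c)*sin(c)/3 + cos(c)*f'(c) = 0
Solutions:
 f(c) = C1*cos(c)^(2/3)


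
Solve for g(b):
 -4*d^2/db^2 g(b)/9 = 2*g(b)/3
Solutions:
 g(b) = C1*sin(sqrt(6)*b/2) + C2*cos(sqrt(6)*b/2)


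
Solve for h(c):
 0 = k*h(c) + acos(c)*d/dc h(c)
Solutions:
 h(c) = C1*exp(-k*Integral(1/acos(c), c))


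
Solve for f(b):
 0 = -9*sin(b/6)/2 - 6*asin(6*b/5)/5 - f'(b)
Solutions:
 f(b) = C1 - 6*b*asin(6*b/5)/5 - sqrt(25 - 36*b^2)/5 + 27*cos(b/6)


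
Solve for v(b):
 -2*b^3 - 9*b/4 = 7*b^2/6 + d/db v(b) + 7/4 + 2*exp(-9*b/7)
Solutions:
 v(b) = C1 - b^4/2 - 7*b^3/18 - 9*b^2/8 - 7*b/4 + 14*exp(-9*b/7)/9


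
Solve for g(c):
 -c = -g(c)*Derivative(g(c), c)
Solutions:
 g(c) = -sqrt(C1 + c^2)
 g(c) = sqrt(C1 + c^2)


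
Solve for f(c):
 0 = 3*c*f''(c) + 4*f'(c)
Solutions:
 f(c) = C1 + C2/c^(1/3)


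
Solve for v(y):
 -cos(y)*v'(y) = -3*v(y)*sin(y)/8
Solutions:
 v(y) = C1/cos(y)^(3/8)


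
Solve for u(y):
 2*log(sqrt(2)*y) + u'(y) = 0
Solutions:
 u(y) = C1 - 2*y*log(y) - y*log(2) + 2*y


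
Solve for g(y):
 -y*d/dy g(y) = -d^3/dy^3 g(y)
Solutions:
 g(y) = C1 + Integral(C2*airyai(y) + C3*airybi(y), y)


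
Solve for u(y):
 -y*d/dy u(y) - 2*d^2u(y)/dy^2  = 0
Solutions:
 u(y) = C1 + C2*erf(y/2)


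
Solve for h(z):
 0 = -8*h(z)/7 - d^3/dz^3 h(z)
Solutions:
 h(z) = C3*exp(-2*7^(2/3)*z/7) + (C1*sin(sqrt(3)*7^(2/3)*z/7) + C2*cos(sqrt(3)*7^(2/3)*z/7))*exp(7^(2/3)*z/7)


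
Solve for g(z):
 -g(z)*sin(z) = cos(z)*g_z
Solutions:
 g(z) = C1*cos(z)


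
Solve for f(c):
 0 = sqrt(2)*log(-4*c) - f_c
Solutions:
 f(c) = C1 + sqrt(2)*c*log(-c) + sqrt(2)*c*(-1 + 2*log(2))


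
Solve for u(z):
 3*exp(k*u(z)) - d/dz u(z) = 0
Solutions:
 u(z) = Piecewise((log(-1/(C1*k + 3*k*z))/k, Ne(k, 0)), (nan, True))
 u(z) = Piecewise((C1 + 3*z, Eq(k, 0)), (nan, True))


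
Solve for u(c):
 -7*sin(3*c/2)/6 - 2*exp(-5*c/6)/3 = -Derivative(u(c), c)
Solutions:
 u(c) = C1 - 7*cos(3*c/2)/9 - 4*exp(-5*c/6)/5


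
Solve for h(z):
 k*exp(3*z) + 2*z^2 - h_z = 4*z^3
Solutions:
 h(z) = C1 + k*exp(3*z)/3 - z^4 + 2*z^3/3


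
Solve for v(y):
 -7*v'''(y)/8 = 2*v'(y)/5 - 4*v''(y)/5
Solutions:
 v(y) = C1 + (C2*sin(4*sqrt(19)*y/35) + C3*cos(4*sqrt(19)*y/35))*exp(16*y/35)


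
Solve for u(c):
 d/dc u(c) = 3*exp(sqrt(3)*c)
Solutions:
 u(c) = C1 + sqrt(3)*exp(sqrt(3)*c)


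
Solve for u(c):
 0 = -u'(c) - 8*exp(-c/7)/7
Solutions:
 u(c) = C1 + 8*exp(-c/7)


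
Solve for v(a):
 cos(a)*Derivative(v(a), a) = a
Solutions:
 v(a) = C1 + Integral(a/cos(a), a)


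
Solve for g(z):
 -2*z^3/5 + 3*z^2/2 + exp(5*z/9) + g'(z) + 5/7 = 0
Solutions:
 g(z) = C1 + z^4/10 - z^3/2 - 5*z/7 - 9*exp(5*z/9)/5


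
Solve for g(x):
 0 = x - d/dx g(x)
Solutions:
 g(x) = C1 + x^2/2


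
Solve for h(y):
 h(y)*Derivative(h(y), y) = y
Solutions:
 h(y) = -sqrt(C1 + y^2)
 h(y) = sqrt(C1 + y^2)


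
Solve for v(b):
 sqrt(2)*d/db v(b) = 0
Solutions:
 v(b) = C1


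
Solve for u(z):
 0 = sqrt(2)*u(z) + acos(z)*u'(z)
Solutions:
 u(z) = C1*exp(-sqrt(2)*Integral(1/acos(z), z))


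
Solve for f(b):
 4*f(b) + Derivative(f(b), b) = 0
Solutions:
 f(b) = C1*exp(-4*b)


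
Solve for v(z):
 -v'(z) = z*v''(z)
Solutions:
 v(z) = C1 + C2*log(z)


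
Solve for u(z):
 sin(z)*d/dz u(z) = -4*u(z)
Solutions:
 u(z) = C1*(cos(z)^2 + 2*cos(z) + 1)/(cos(z)^2 - 2*cos(z) + 1)


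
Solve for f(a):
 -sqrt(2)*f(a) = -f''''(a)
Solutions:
 f(a) = C1*exp(-2^(1/8)*a) + C2*exp(2^(1/8)*a) + C3*sin(2^(1/8)*a) + C4*cos(2^(1/8)*a)


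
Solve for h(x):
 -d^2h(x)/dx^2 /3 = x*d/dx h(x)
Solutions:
 h(x) = C1 + C2*erf(sqrt(6)*x/2)


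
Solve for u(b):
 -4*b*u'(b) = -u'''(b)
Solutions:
 u(b) = C1 + Integral(C2*airyai(2^(2/3)*b) + C3*airybi(2^(2/3)*b), b)


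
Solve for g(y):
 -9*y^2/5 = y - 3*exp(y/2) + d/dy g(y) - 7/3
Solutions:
 g(y) = C1 - 3*y^3/5 - y^2/2 + 7*y/3 + 6*exp(y/2)


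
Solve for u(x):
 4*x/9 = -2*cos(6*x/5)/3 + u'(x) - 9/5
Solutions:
 u(x) = C1 + 2*x^2/9 + 9*x/5 + 5*sin(6*x/5)/9


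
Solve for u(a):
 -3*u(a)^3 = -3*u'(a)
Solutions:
 u(a) = -sqrt(2)*sqrt(-1/(C1 + a))/2
 u(a) = sqrt(2)*sqrt(-1/(C1 + a))/2


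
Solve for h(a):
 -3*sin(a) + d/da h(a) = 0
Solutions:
 h(a) = C1 - 3*cos(a)


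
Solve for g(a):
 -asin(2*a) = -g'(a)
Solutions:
 g(a) = C1 + a*asin(2*a) + sqrt(1 - 4*a^2)/2


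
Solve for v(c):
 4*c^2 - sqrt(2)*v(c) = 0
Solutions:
 v(c) = 2*sqrt(2)*c^2


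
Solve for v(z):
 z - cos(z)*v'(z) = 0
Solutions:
 v(z) = C1 + Integral(z/cos(z), z)


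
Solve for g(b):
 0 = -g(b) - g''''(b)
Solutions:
 g(b) = (C1*sin(sqrt(2)*b/2) + C2*cos(sqrt(2)*b/2))*exp(-sqrt(2)*b/2) + (C3*sin(sqrt(2)*b/2) + C4*cos(sqrt(2)*b/2))*exp(sqrt(2)*b/2)


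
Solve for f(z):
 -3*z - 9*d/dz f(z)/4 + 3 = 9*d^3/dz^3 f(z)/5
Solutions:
 f(z) = C1 + C2*sin(sqrt(5)*z/2) + C3*cos(sqrt(5)*z/2) - 2*z^2/3 + 4*z/3


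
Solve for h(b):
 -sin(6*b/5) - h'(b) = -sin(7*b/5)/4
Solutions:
 h(b) = C1 + 5*cos(6*b/5)/6 - 5*cos(7*b/5)/28


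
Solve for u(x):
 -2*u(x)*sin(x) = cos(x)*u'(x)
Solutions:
 u(x) = C1*cos(x)^2


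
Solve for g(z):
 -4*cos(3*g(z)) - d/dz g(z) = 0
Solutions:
 g(z) = -asin((C1 + exp(24*z))/(C1 - exp(24*z)))/3 + pi/3
 g(z) = asin((C1 + exp(24*z))/(C1 - exp(24*z)))/3


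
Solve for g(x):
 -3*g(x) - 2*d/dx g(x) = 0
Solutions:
 g(x) = C1*exp(-3*x/2)


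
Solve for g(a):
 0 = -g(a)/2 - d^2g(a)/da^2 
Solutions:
 g(a) = C1*sin(sqrt(2)*a/2) + C2*cos(sqrt(2)*a/2)


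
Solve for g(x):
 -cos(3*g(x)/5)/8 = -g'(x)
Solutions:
 -x/8 - 5*log(sin(3*g(x)/5) - 1)/6 + 5*log(sin(3*g(x)/5) + 1)/6 = C1


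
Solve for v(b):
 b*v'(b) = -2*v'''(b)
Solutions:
 v(b) = C1 + Integral(C2*airyai(-2^(2/3)*b/2) + C3*airybi(-2^(2/3)*b/2), b)


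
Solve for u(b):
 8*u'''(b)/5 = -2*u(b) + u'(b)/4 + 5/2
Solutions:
 u(b) = C1*exp(30^(1/3)*b*(30^(1/3)/(sqrt(82914) + 288)^(1/3) + (sqrt(82914) + 288)^(1/3))/48)*sin(10^(1/3)*3^(1/6)*b*(-3^(2/3)*(sqrt(82914) + 288)^(1/3) + 3*10^(1/3)/(sqrt(82914) + 288)^(1/3))/48) + C2*exp(30^(1/3)*b*(30^(1/3)/(sqrt(82914) + 288)^(1/3) + (sqrt(82914) + 288)^(1/3))/48)*cos(10^(1/3)*3^(1/6)*b*(-3^(2/3)*(sqrt(82914) + 288)^(1/3) + 3*10^(1/3)/(sqrt(82914) + 288)^(1/3))/48) + C3*exp(-30^(1/3)*b*(30^(1/3)/(sqrt(82914) + 288)^(1/3) + (sqrt(82914) + 288)^(1/3))/24) + 5/4


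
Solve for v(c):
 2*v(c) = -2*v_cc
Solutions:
 v(c) = C1*sin(c) + C2*cos(c)


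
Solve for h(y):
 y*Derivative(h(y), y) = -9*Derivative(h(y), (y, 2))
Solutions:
 h(y) = C1 + C2*erf(sqrt(2)*y/6)


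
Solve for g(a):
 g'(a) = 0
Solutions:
 g(a) = C1


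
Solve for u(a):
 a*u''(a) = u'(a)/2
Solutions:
 u(a) = C1 + C2*a^(3/2)


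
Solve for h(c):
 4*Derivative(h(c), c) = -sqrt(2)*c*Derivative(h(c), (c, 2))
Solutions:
 h(c) = C1 + C2*c^(1 - 2*sqrt(2))


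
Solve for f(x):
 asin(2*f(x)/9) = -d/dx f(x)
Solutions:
 Integral(1/asin(2*_y/9), (_y, f(x))) = C1 - x


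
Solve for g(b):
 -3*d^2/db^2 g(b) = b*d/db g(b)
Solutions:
 g(b) = C1 + C2*erf(sqrt(6)*b/6)


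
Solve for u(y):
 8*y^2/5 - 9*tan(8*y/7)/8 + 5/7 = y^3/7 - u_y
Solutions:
 u(y) = C1 + y^4/28 - 8*y^3/15 - 5*y/7 - 63*log(cos(8*y/7))/64


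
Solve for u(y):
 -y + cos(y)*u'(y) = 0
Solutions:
 u(y) = C1 + Integral(y/cos(y), y)


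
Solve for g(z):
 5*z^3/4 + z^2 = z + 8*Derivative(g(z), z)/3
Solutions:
 g(z) = C1 + 15*z^4/128 + z^3/8 - 3*z^2/16


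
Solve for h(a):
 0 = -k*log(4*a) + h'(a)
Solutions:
 h(a) = C1 + a*k*log(a) - a*k + a*k*log(4)


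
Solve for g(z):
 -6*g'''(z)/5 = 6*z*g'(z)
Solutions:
 g(z) = C1 + Integral(C2*airyai(-5^(1/3)*z) + C3*airybi(-5^(1/3)*z), z)


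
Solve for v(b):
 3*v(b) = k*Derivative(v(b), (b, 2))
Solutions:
 v(b) = C1*exp(-sqrt(3)*b*sqrt(1/k)) + C2*exp(sqrt(3)*b*sqrt(1/k))


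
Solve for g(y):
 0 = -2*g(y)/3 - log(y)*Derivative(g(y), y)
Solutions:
 g(y) = C1*exp(-2*li(y)/3)


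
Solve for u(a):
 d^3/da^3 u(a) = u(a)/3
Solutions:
 u(a) = C3*exp(3^(2/3)*a/3) + (C1*sin(3^(1/6)*a/2) + C2*cos(3^(1/6)*a/2))*exp(-3^(2/3)*a/6)


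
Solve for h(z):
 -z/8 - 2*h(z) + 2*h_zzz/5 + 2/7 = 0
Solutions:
 h(z) = C3*exp(5^(1/3)*z) - z/16 + (C1*sin(sqrt(3)*5^(1/3)*z/2) + C2*cos(sqrt(3)*5^(1/3)*z/2))*exp(-5^(1/3)*z/2) + 1/7


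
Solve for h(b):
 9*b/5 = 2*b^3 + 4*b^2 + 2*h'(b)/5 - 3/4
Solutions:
 h(b) = C1 - 5*b^4/4 - 10*b^3/3 + 9*b^2/4 + 15*b/8


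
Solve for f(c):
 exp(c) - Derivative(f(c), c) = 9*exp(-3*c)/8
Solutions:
 f(c) = C1 + exp(c) + 3*exp(-3*c)/8


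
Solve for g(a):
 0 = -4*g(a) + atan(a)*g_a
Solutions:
 g(a) = C1*exp(4*Integral(1/atan(a), a))


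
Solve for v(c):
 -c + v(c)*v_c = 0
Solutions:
 v(c) = -sqrt(C1 + c^2)
 v(c) = sqrt(C1 + c^2)


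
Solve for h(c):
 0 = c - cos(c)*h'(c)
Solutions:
 h(c) = C1 + Integral(c/cos(c), c)


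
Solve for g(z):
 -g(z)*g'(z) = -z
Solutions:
 g(z) = -sqrt(C1 + z^2)
 g(z) = sqrt(C1 + z^2)


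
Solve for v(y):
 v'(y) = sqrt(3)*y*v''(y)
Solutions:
 v(y) = C1 + C2*y^(sqrt(3)/3 + 1)


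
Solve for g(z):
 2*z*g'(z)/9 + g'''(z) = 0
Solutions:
 g(z) = C1 + Integral(C2*airyai(-6^(1/3)*z/3) + C3*airybi(-6^(1/3)*z/3), z)


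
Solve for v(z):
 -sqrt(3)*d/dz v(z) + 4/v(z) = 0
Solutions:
 v(z) = -sqrt(C1 + 24*sqrt(3)*z)/3
 v(z) = sqrt(C1 + 24*sqrt(3)*z)/3


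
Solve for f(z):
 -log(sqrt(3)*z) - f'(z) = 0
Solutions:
 f(z) = C1 - z*log(z) - z*log(3)/2 + z


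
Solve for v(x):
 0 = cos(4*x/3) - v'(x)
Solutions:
 v(x) = C1 + 3*sin(4*x/3)/4


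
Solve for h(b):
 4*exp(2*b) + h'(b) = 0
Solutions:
 h(b) = C1 - 2*exp(2*b)


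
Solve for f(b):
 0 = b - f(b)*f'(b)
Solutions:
 f(b) = -sqrt(C1 + b^2)
 f(b) = sqrt(C1 + b^2)


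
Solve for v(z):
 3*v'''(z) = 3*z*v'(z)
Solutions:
 v(z) = C1 + Integral(C2*airyai(z) + C3*airybi(z), z)


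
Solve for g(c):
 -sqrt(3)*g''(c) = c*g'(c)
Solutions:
 g(c) = C1 + C2*erf(sqrt(2)*3^(3/4)*c/6)


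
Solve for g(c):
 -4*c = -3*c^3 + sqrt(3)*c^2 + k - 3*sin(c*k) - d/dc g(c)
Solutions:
 g(c) = C1 - 3*c^4/4 + sqrt(3)*c^3/3 + 2*c^2 + c*k + 3*cos(c*k)/k


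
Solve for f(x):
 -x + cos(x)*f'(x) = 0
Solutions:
 f(x) = C1 + Integral(x/cos(x), x)


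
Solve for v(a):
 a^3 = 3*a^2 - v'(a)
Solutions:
 v(a) = C1 - a^4/4 + a^3
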